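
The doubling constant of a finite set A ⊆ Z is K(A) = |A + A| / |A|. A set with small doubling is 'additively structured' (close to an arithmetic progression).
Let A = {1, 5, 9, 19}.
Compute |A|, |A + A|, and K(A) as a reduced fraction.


|A| = 4.
Compute A + A by enumerating all 16 pairs.
A + A = {2, 6, 10, 14, 18, 20, 24, 28, 38}, so |A + A| = 9.
K = |A + A| / |A| = 9/4 (already in lowest terms) ≈ 2.2500.
Reference: AP of size 4 gives K = 7/4 ≈ 1.7500; a fully generic set of size 4 gives K ≈ 2.5000.

|A| = 4, |A + A| = 9, K = 9/4.


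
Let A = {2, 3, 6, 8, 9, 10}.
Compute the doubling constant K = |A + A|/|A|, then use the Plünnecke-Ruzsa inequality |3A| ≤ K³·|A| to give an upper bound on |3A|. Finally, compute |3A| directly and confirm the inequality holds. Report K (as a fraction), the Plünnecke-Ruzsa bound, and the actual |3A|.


|A| = 6.
Step 1: Compute A + A by enumerating all 36 pairs.
A + A = {4, 5, 6, 8, 9, 10, 11, 12, 13, 14, 15, 16, 17, 18, 19, 20}, so |A + A| = 16.
Step 2: Doubling constant K = |A + A|/|A| = 16/6 = 16/6 ≈ 2.6667.
Step 3: Plünnecke-Ruzsa gives |3A| ≤ K³·|A| = (2.6667)³ · 6 ≈ 113.7778.
Step 4: Compute 3A = A + A + A directly by enumerating all triples (a,b,c) ∈ A³; |3A| = 25.
Step 5: Check 25 ≤ 113.7778? Yes ✓.

K = 16/6, Plünnecke-Ruzsa bound K³|A| ≈ 113.7778, |3A| = 25, inequality holds.


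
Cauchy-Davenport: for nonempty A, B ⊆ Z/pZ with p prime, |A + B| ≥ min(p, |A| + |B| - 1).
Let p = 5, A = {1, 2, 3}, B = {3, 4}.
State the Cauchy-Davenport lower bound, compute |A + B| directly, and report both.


Cauchy-Davenport: |A + B| ≥ min(p, |A| + |B| - 1) for A, B nonempty in Z/pZ.
|A| = 3, |B| = 2, p = 5.
CD lower bound = min(5, 3 + 2 - 1) = min(5, 4) = 4.
Compute A + B mod 5 directly:
a = 1: 1+3=4, 1+4=0
a = 2: 2+3=0, 2+4=1
a = 3: 3+3=1, 3+4=2
A + B = {0, 1, 2, 4}, so |A + B| = 4.
Verify: 4 ≥ 4? Yes ✓.

CD lower bound = 4, actual |A + B| = 4.


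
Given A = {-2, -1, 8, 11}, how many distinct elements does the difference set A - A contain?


A - A = {a - a' : a, a' ∈ A}; |A| = 4.
Bounds: 2|A|-1 ≤ |A - A| ≤ |A|² - |A| + 1, i.e. 7 ≤ |A - A| ≤ 13.
Note: 0 ∈ A - A always (from a - a). The set is symmetric: if d ∈ A - A then -d ∈ A - A.
Enumerate nonzero differences d = a - a' with a > a' (then include -d):
Positive differences: {1, 3, 9, 10, 12, 13}
Full difference set: {0} ∪ (positive diffs) ∪ (negative diffs).
|A - A| = 1 + 2·6 = 13 (matches direct enumeration: 13).

|A - A| = 13


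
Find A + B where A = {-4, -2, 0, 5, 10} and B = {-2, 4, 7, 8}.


A + B = {a + b : a ∈ A, b ∈ B}.
Enumerate all |A|·|B| = 5·4 = 20 pairs (a, b) and collect distinct sums.
a = -4: -4+-2=-6, -4+4=0, -4+7=3, -4+8=4
a = -2: -2+-2=-4, -2+4=2, -2+7=5, -2+8=6
a = 0: 0+-2=-2, 0+4=4, 0+7=7, 0+8=8
a = 5: 5+-2=3, 5+4=9, 5+7=12, 5+8=13
a = 10: 10+-2=8, 10+4=14, 10+7=17, 10+8=18
Collecting distinct sums: A + B = {-6, -4, -2, 0, 2, 3, 4, 5, 6, 7, 8, 9, 12, 13, 14, 17, 18}
|A + B| = 17

A + B = {-6, -4, -2, 0, 2, 3, 4, 5, 6, 7, 8, 9, 12, 13, 14, 17, 18}


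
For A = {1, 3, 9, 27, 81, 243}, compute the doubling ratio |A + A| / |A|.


|A| = 6.
Compute A + A by enumerating all 36 pairs.
A + A = {2, 4, 6, 10, 12, 18, 28, 30, 36, 54, 82, 84, 90, 108, 162, 244, 246, 252, 270, 324, 486}, so |A + A| = 21.
K = |A + A| / |A| = 21/6 = 7/2 ≈ 3.5000.
Reference: AP of size 6 gives K = 11/6 ≈ 1.8333; a fully generic set of size 6 gives K ≈ 3.5000.

|A| = 6, |A + A| = 21, K = 21/6 = 7/2.


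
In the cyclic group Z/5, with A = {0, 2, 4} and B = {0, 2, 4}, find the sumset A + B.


Work in Z/5Z: reduce every sum a + b modulo 5.
Enumerate all 9 pairs:
a = 0: 0+0=0, 0+2=2, 0+4=4
a = 2: 2+0=2, 2+2=4, 2+4=1
a = 4: 4+0=4, 4+2=1, 4+4=3
Distinct residues collected: {0, 1, 2, 3, 4}
|A + B| = 5 (out of 5 total residues).

A + B = {0, 1, 2, 3, 4}


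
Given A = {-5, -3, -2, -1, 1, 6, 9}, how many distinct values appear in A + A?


A + A = {a + a' : a, a' ∈ A}; |A| = 7.
General bounds: 2|A| - 1 ≤ |A + A| ≤ |A|(|A|+1)/2, i.e. 13 ≤ |A + A| ≤ 28.
Lower bound 2|A|-1 is attained iff A is an arithmetic progression.
Enumerate sums a + a' for a ≤ a' (symmetric, so this suffices):
a = -5: -5+-5=-10, -5+-3=-8, -5+-2=-7, -5+-1=-6, -5+1=-4, -5+6=1, -5+9=4
a = -3: -3+-3=-6, -3+-2=-5, -3+-1=-4, -3+1=-2, -3+6=3, -3+9=6
a = -2: -2+-2=-4, -2+-1=-3, -2+1=-1, -2+6=4, -2+9=7
a = -1: -1+-1=-2, -1+1=0, -1+6=5, -1+9=8
a = 1: 1+1=2, 1+6=7, 1+9=10
a = 6: 6+6=12, 6+9=15
a = 9: 9+9=18
Distinct sums: {-10, -8, -7, -6, -5, -4, -3, -2, -1, 0, 1, 2, 3, 4, 5, 6, 7, 8, 10, 12, 15, 18}
|A + A| = 22

|A + A| = 22


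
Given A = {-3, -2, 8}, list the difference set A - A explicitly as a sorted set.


A - A = {a - a' : a, a' ∈ A}.
Compute a - a' for each ordered pair (a, a'):
a = -3: -3--3=0, -3--2=-1, -3-8=-11
a = -2: -2--3=1, -2--2=0, -2-8=-10
a = 8: 8--3=11, 8--2=10, 8-8=0
Collecting distinct values (and noting 0 appears from a-a):
A - A = {-11, -10, -1, 0, 1, 10, 11}
|A - A| = 7

A - A = {-11, -10, -1, 0, 1, 10, 11}


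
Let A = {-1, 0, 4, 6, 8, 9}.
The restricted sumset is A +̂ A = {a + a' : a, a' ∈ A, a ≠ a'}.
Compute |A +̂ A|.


Restricted sumset: A +̂ A = {a + a' : a ∈ A, a' ∈ A, a ≠ a'}.
Equivalently, take A + A and drop any sum 2a that is achievable ONLY as a + a for a ∈ A (i.e. sums representable only with equal summands).
Enumerate pairs (a, a') with a < a' (symmetric, so each unordered pair gives one sum; this covers all a ≠ a'):
  -1 + 0 = -1
  -1 + 4 = 3
  -1 + 6 = 5
  -1 + 8 = 7
  -1 + 9 = 8
  0 + 4 = 4
  0 + 6 = 6
  0 + 8 = 8
  0 + 9 = 9
  4 + 6 = 10
  4 + 8 = 12
  4 + 9 = 13
  6 + 8 = 14
  6 + 9 = 15
  8 + 9 = 17
Collected distinct sums: {-1, 3, 4, 5, 6, 7, 8, 9, 10, 12, 13, 14, 15, 17}
|A +̂ A| = 14
(Reference bound: |A +̂ A| ≥ 2|A| - 3 for |A| ≥ 2, with |A| = 6 giving ≥ 9.)

|A +̂ A| = 14


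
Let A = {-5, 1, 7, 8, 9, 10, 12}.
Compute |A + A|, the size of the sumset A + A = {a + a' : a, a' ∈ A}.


A + A = {a + a' : a, a' ∈ A}; |A| = 7.
General bounds: 2|A| - 1 ≤ |A + A| ≤ |A|(|A|+1)/2, i.e. 13 ≤ |A + A| ≤ 28.
Lower bound 2|A|-1 is attained iff A is an arithmetic progression.
Enumerate sums a + a' for a ≤ a' (symmetric, so this suffices):
a = -5: -5+-5=-10, -5+1=-4, -5+7=2, -5+8=3, -5+9=4, -5+10=5, -5+12=7
a = 1: 1+1=2, 1+7=8, 1+8=9, 1+9=10, 1+10=11, 1+12=13
a = 7: 7+7=14, 7+8=15, 7+9=16, 7+10=17, 7+12=19
a = 8: 8+8=16, 8+9=17, 8+10=18, 8+12=20
a = 9: 9+9=18, 9+10=19, 9+12=21
a = 10: 10+10=20, 10+12=22
a = 12: 12+12=24
Distinct sums: {-10, -4, 2, 3, 4, 5, 7, 8, 9, 10, 11, 13, 14, 15, 16, 17, 18, 19, 20, 21, 22, 24}
|A + A| = 22

|A + A| = 22


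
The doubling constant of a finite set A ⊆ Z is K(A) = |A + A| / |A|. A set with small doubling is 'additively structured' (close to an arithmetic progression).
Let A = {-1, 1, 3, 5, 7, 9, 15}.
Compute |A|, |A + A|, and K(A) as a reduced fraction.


|A| = 7.
Compute A + A by enumerating all 49 pairs.
A + A = {-2, 0, 2, 4, 6, 8, 10, 12, 14, 16, 18, 20, 22, 24, 30}, so |A + A| = 15.
K = |A + A| / |A| = 15/7 (already in lowest terms) ≈ 2.1429.
Reference: AP of size 7 gives K = 13/7 ≈ 1.8571; a fully generic set of size 7 gives K ≈ 4.0000.

|A| = 7, |A + A| = 15, K = 15/7.


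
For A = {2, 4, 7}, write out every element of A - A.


A - A = {a - a' : a, a' ∈ A}.
Compute a - a' for each ordered pair (a, a'):
a = 2: 2-2=0, 2-4=-2, 2-7=-5
a = 4: 4-2=2, 4-4=0, 4-7=-3
a = 7: 7-2=5, 7-4=3, 7-7=0
Collecting distinct values (and noting 0 appears from a-a):
A - A = {-5, -3, -2, 0, 2, 3, 5}
|A - A| = 7

A - A = {-5, -3, -2, 0, 2, 3, 5}


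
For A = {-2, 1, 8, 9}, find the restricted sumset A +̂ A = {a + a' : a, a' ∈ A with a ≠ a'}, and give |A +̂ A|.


Restricted sumset: A +̂ A = {a + a' : a ∈ A, a' ∈ A, a ≠ a'}.
Equivalently, take A + A and drop any sum 2a that is achievable ONLY as a + a for a ∈ A (i.e. sums representable only with equal summands).
Enumerate pairs (a, a') with a < a' (symmetric, so each unordered pair gives one sum; this covers all a ≠ a'):
  -2 + 1 = -1
  -2 + 8 = 6
  -2 + 9 = 7
  1 + 8 = 9
  1 + 9 = 10
  8 + 9 = 17
Collected distinct sums: {-1, 6, 7, 9, 10, 17}
|A +̂ A| = 6
(Reference bound: |A +̂ A| ≥ 2|A| - 3 for |A| ≥ 2, with |A| = 4 giving ≥ 5.)

|A +̂ A| = 6


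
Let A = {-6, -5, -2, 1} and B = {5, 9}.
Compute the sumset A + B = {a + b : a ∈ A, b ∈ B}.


A + B = {a + b : a ∈ A, b ∈ B}.
Enumerate all |A|·|B| = 4·2 = 8 pairs (a, b) and collect distinct sums.
a = -6: -6+5=-1, -6+9=3
a = -5: -5+5=0, -5+9=4
a = -2: -2+5=3, -2+9=7
a = 1: 1+5=6, 1+9=10
Collecting distinct sums: A + B = {-1, 0, 3, 4, 6, 7, 10}
|A + B| = 7

A + B = {-1, 0, 3, 4, 6, 7, 10}


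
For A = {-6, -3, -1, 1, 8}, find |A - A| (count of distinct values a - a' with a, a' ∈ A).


A - A = {a - a' : a, a' ∈ A}; |A| = 5.
Bounds: 2|A|-1 ≤ |A - A| ≤ |A|² - |A| + 1, i.e. 9 ≤ |A - A| ≤ 21.
Note: 0 ∈ A - A always (from a - a). The set is symmetric: if d ∈ A - A then -d ∈ A - A.
Enumerate nonzero differences d = a - a' with a > a' (then include -d):
Positive differences: {2, 3, 4, 5, 7, 9, 11, 14}
Full difference set: {0} ∪ (positive diffs) ∪ (negative diffs).
|A - A| = 1 + 2·8 = 17 (matches direct enumeration: 17).

|A - A| = 17


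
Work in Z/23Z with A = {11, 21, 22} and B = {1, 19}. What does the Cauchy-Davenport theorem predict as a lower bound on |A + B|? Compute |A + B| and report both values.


Cauchy-Davenport: |A + B| ≥ min(p, |A| + |B| - 1) for A, B nonempty in Z/pZ.
|A| = 3, |B| = 2, p = 23.
CD lower bound = min(23, 3 + 2 - 1) = min(23, 4) = 4.
Compute A + B mod 23 directly:
a = 11: 11+1=12, 11+19=7
a = 21: 21+1=22, 21+19=17
a = 22: 22+1=0, 22+19=18
A + B = {0, 7, 12, 17, 18, 22}, so |A + B| = 6.
Verify: 6 ≥ 4? Yes ✓.

CD lower bound = 4, actual |A + B| = 6.


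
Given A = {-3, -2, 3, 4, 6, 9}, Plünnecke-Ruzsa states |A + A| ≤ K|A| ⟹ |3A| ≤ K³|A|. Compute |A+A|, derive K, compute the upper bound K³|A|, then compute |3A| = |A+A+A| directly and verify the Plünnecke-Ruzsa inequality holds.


|A| = 6.
Step 1: Compute A + A by enumerating all 36 pairs.
A + A = {-6, -5, -4, 0, 1, 2, 3, 4, 6, 7, 8, 9, 10, 12, 13, 15, 18}, so |A + A| = 17.
Step 2: Doubling constant K = |A + A|/|A| = 17/6 = 17/6 ≈ 2.8333.
Step 3: Plünnecke-Ruzsa gives |3A| ≤ K³·|A| = (2.8333)³ · 6 ≈ 136.4722.
Step 4: Compute 3A = A + A + A directly by enumerating all triples (a,b,c) ∈ A³; |3A| = 31.
Step 5: Check 31 ≤ 136.4722? Yes ✓.

K = 17/6, Plünnecke-Ruzsa bound K³|A| ≈ 136.4722, |3A| = 31, inequality holds.


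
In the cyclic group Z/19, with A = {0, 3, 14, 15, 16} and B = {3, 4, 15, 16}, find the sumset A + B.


Work in Z/19Z: reduce every sum a + b modulo 19.
Enumerate all 20 pairs:
a = 0: 0+3=3, 0+4=4, 0+15=15, 0+16=16
a = 3: 3+3=6, 3+4=7, 3+15=18, 3+16=0
a = 14: 14+3=17, 14+4=18, 14+15=10, 14+16=11
a = 15: 15+3=18, 15+4=0, 15+15=11, 15+16=12
a = 16: 16+3=0, 16+4=1, 16+15=12, 16+16=13
Distinct residues collected: {0, 1, 3, 4, 6, 7, 10, 11, 12, 13, 15, 16, 17, 18}
|A + B| = 14 (out of 19 total residues).

A + B = {0, 1, 3, 4, 6, 7, 10, 11, 12, 13, 15, 16, 17, 18}


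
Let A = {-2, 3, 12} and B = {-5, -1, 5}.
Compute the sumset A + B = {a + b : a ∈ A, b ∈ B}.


A + B = {a + b : a ∈ A, b ∈ B}.
Enumerate all |A|·|B| = 3·3 = 9 pairs (a, b) and collect distinct sums.
a = -2: -2+-5=-7, -2+-1=-3, -2+5=3
a = 3: 3+-5=-2, 3+-1=2, 3+5=8
a = 12: 12+-5=7, 12+-1=11, 12+5=17
Collecting distinct sums: A + B = {-7, -3, -2, 2, 3, 7, 8, 11, 17}
|A + B| = 9

A + B = {-7, -3, -2, 2, 3, 7, 8, 11, 17}


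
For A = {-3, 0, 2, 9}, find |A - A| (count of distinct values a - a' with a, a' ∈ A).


A - A = {a - a' : a, a' ∈ A}; |A| = 4.
Bounds: 2|A|-1 ≤ |A - A| ≤ |A|² - |A| + 1, i.e. 7 ≤ |A - A| ≤ 13.
Note: 0 ∈ A - A always (from a - a). The set is symmetric: if d ∈ A - A then -d ∈ A - A.
Enumerate nonzero differences d = a - a' with a > a' (then include -d):
Positive differences: {2, 3, 5, 7, 9, 12}
Full difference set: {0} ∪ (positive diffs) ∪ (negative diffs).
|A - A| = 1 + 2·6 = 13 (matches direct enumeration: 13).

|A - A| = 13


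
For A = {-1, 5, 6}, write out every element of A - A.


A - A = {a - a' : a, a' ∈ A}.
Compute a - a' for each ordered pair (a, a'):
a = -1: -1--1=0, -1-5=-6, -1-6=-7
a = 5: 5--1=6, 5-5=0, 5-6=-1
a = 6: 6--1=7, 6-5=1, 6-6=0
Collecting distinct values (and noting 0 appears from a-a):
A - A = {-7, -6, -1, 0, 1, 6, 7}
|A - A| = 7

A - A = {-7, -6, -1, 0, 1, 6, 7}


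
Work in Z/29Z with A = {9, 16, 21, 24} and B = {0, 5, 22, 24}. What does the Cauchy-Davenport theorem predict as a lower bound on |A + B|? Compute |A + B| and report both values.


Cauchy-Davenport: |A + B| ≥ min(p, |A| + |B| - 1) for A, B nonempty in Z/pZ.
|A| = 4, |B| = 4, p = 29.
CD lower bound = min(29, 4 + 4 - 1) = min(29, 7) = 7.
Compute A + B mod 29 directly:
a = 9: 9+0=9, 9+5=14, 9+22=2, 9+24=4
a = 16: 16+0=16, 16+5=21, 16+22=9, 16+24=11
a = 21: 21+0=21, 21+5=26, 21+22=14, 21+24=16
a = 24: 24+0=24, 24+5=0, 24+22=17, 24+24=19
A + B = {0, 2, 4, 9, 11, 14, 16, 17, 19, 21, 24, 26}, so |A + B| = 12.
Verify: 12 ≥ 7? Yes ✓.

CD lower bound = 7, actual |A + B| = 12.


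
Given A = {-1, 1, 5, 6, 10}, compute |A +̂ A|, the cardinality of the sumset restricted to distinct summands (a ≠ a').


Restricted sumset: A +̂ A = {a + a' : a ∈ A, a' ∈ A, a ≠ a'}.
Equivalently, take A + A and drop any sum 2a that is achievable ONLY as a + a for a ∈ A (i.e. sums representable only with equal summands).
Enumerate pairs (a, a') with a < a' (symmetric, so each unordered pair gives one sum; this covers all a ≠ a'):
  -1 + 1 = 0
  -1 + 5 = 4
  -1 + 6 = 5
  -1 + 10 = 9
  1 + 5 = 6
  1 + 6 = 7
  1 + 10 = 11
  5 + 6 = 11
  5 + 10 = 15
  6 + 10 = 16
Collected distinct sums: {0, 4, 5, 6, 7, 9, 11, 15, 16}
|A +̂ A| = 9
(Reference bound: |A +̂ A| ≥ 2|A| - 3 for |A| ≥ 2, with |A| = 5 giving ≥ 7.)

|A +̂ A| = 9


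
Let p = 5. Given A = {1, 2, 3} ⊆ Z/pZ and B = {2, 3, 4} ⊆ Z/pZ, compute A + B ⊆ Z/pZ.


Work in Z/5Z: reduce every sum a + b modulo 5.
Enumerate all 9 pairs:
a = 1: 1+2=3, 1+3=4, 1+4=0
a = 2: 2+2=4, 2+3=0, 2+4=1
a = 3: 3+2=0, 3+3=1, 3+4=2
Distinct residues collected: {0, 1, 2, 3, 4}
|A + B| = 5 (out of 5 total residues).

A + B = {0, 1, 2, 3, 4}


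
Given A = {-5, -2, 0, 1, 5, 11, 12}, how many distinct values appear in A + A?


A + A = {a + a' : a, a' ∈ A}; |A| = 7.
General bounds: 2|A| - 1 ≤ |A + A| ≤ |A|(|A|+1)/2, i.e. 13 ≤ |A + A| ≤ 28.
Lower bound 2|A|-1 is attained iff A is an arithmetic progression.
Enumerate sums a + a' for a ≤ a' (symmetric, so this suffices):
a = -5: -5+-5=-10, -5+-2=-7, -5+0=-5, -5+1=-4, -5+5=0, -5+11=6, -5+12=7
a = -2: -2+-2=-4, -2+0=-2, -2+1=-1, -2+5=3, -2+11=9, -2+12=10
a = 0: 0+0=0, 0+1=1, 0+5=5, 0+11=11, 0+12=12
a = 1: 1+1=2, 1+5=6, 1+11=12, 1+12=13
a = 5: 5+5=10, 5+11=16, 5+12=17
a = 11: 11+11=22, 11+12=23
a = 12: 12+12=24
Distinct sums: {-10, -7, -5, -4, -2, -1, 0, 1, 2, 3, 5, 6, 7, 9, 10, 11, 12, 13, 16, 17, 22, 23, 24}
|A + A| = 23

|A + A| = 23


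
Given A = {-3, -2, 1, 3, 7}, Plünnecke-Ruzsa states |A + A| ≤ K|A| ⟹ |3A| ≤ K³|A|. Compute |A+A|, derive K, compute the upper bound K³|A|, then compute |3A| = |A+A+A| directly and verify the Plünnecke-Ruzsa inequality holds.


|A| = 5.
Step 1: Compute A + A by enumerating all 25 pairs.
A + A = {-6, -5, -4, -2, -1, 0, 1, 2, 4, 5, 6, 8, 10, 14}, so |A + A| = 14.
Step 2: Doubling constant K = |A + A|/|A| = 14/5 = 14/5 ≈ 2.8000.
Step 3: Plünnecke-Ruzsa gives |3A| ≤ K³·|A| = (2.8000)³ · 5 ≈ 109.7600.
Step 4: Compute 3A = A + A + A directly by enumerating all triples (a,b,c) ∈ A³; |3A| = 25.
Step 5: Check 25 ≤ 109.7600? Yes ✓.

K = 14/5, Plünnecke-Ruzsa bound K³|A| ≈ 109.7600, |3A| = 25, inequality holds.


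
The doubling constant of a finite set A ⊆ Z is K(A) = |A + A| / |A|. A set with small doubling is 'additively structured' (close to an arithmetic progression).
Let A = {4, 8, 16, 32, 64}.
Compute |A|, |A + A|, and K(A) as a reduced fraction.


|A| = 5.
Compute A + A by enumerating all 25 pairs.
A + A = {8, 12, 16, 20, 24, 32, 36, 40, 48, 64, 68, 72, 80, 96, 128}, so |A + A| = 15.
K = |A + A| / |A| = 15/5 = 3/1 ≈ 3.0000.
Reference: AP of size 5 gives K = 9/5 ≈ 1.8000; a fully generic set of size 5 gives K ≈ 3.0000.

|A| = 5, |A + A| = 15, K = 15/5 = 3/1.


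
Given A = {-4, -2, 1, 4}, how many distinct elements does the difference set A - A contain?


A - A = {a - a' : a, a' ∈ A}; |A| = 4.
Bounds: 2|A|-1 ≤ |A - A| ≤ |A|² - |A| + 1, i.e. 7 ≤ |A - A| ≤ 13.
Note: 0 ∈ A - A always (from a - a). The set is symmetric: if d ∈ A - A then -d ∈ A - A.
Enumerate nonzero differences d = a - a' with a > a' (then include -d):
Positive differences: {2, 3, 5, 6, 8}
Full difference set: {0} ∪ (positive diffs) ∪ (negative diffs).
|A - A| = 1 + 2·5 = 11 (matches direct enumeration: 11).

|A - A| = 11


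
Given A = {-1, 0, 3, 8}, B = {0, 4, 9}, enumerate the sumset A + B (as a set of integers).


A + B = {a + b : a ∈ A, b ∈ B}.
Enumerate all |A|·|B| = 4·3 = 12 pairs (a, b) and collect distinct sums.
a = -1: -1+0=-1, -1+4=3, -1+9=8
a = 0: 0+0=0, 0+4=4, 0+9=9
a = 3: 3+0=3, 3+4=7, 3+9=12
a = 8: 8+0=8, 8+4=12, 8+9=17
Collecting distinct sums: A + B = {-1, 0, 3, 4, 7, 8, 9, 12, 17}
|A + B| = 9

A + B = {-1, 0, 3, 4, 7, 8, 9, 12, 17}


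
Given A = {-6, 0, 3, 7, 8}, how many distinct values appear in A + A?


A + A = {a + a' : a, a' ∈ A}; |A| = 5.
General bounds: 2|A| - 1 ≤ |A + A| ≤ |A|(|A|+1)/2, i.e. 9 ≤ |A + A| ≤ 15.
Lower bound 2|A|-1 is attained iff A is an arithmetic progression.
Enumerate sums a + a' for a ≤ a' (symmetric, so this suffices):
a = -6: -6+-6=-12, -6+0=-6, -6+3=-3, -6+7=1, -6+8=2
a = 0: 0+0=0, 0+3=3, 0+7=7, 0+8=8
a = 3: 3+3=6, 3+7=10, 3+8=11
a = 7: 7+7=14, 7+8=15
a = 8: 8+8=16
Distinct sums: {-12, -6, -3, 0, 1, 2, 3, 6, 7, 8, 10, 11, 14, 15, 16}
|A + A| = 15

|A + A| = 15


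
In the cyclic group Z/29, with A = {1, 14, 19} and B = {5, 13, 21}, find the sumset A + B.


Work in Z/29Z: reduce every sum a + b modulo 29.
Enumerate all 9 pairs:
a = 1: 1+5=6, 1+13=14, 1+21=22
a = 14: 14+5=19, 14+13=27, 14+21=6
a = 19: 19+5=24, 19+13=3, 19+21=11
Distinct residues collected: {3, 6, 11, 14, 19, 22, 24, 27}
|A + B| = 8 (out of 29 total residues).

A + B = {3, 6, 11, 14, 19, 22, 24, 27}


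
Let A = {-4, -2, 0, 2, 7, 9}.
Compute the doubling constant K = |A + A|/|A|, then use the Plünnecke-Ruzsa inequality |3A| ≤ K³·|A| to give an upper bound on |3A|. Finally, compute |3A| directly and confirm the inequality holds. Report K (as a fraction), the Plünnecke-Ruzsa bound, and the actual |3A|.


|A| = 6.
Step 1: Compute A + A by enumerating all 36 pairs.
A + A = {-8, -6, -4, -2, 0, 2, 3, 4, 5, 7, 9, 11, 14, 16, 18}, so |A + A| = 15.
Step 2: Doubling constant K = |A + A|/|A| = 15/6 = 15/6 ≈ 2.5000.
Step 3: Plünnecke-Ruzsa gives |3A| ≤ K³·|A| = (2.5000)³ · 6 ≈ 93.7500.
Step 4: Compute 3A = A + A + A directly by enumerating all triples (a,b,c) ∈ A³; |3A| = 28.
Step 5: Check 28 ≤ 93.7500? Yes ✓.

K = 15/6, Plünnecke-Ruzsa bound K³|A| ≈ 93.7500, |3A| = 28, inequality holds.


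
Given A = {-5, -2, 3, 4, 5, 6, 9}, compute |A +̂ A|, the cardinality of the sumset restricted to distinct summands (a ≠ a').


Restricted sumset: A +̂ A = {a + a' : a ∈ A, a' ∈ A, a ≠ a'}.
Equivalently, take A + A and drop any sum 2a that is achievable ONLY as a + a for a ∈ A (i.e. sums representable only with equal summands).
Enumerate pairs (a, a') with a < a' (symmetric, so each unordered pair gives one sum; this covers all a ≠ a'):
  -5 + -2 = -7
  -5 + 3 = -2
  -5 + 4 = -1
  -5 + 5 = 0
  -5 + 6 = 1
  -5 + 9 = 4
  -2 + 3 = 1
  -2 + 4 = 2
  -2 + 5 = 3
  -2 + 6 = 4
  -2 + 9 = 7
  3 + 4 = 7
  3 + 5 = 8
  3 + 6 = 9
  3 + 9 = 12
  4 + 5 = 9
  4 + 6 = 10
  4 + 9 = 13
  5 + 6 = 11
  5 + 9 = 14
  6 + 9 = 15
Collected distinct sums: {-7, -2, -1, 0, 1, 2, 3, 4, 7, 8, 9, 10, 11, 12, 13, 14, 15}
|A +̂ A| = 17
(Reference bound: |A +̂ A| ≥ 2|A| - 3 for |A| ≥ 2, with |A| = 7 giving ≥ 11.)

|A +̂ A| = 17


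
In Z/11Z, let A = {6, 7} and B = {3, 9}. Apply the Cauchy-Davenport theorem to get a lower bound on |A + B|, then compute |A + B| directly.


Cauchy-Davenport: |A + B| ≥ min(p, |A| + |B| - 1) for A, B nonempty in Z/pZ.
|A| = 2, |B| = 2, p = 11.
CD lower bound = min(11, 2 + 2 - 1) = min(11, 3) = 3.
Compute A + B mod 11 directly:
a = 6: 6+3=9, 6+9=4
a = 7: 7+3=10, 7+9=5
A + B = {4, 5, 9, 10}, so |A + B| = 4.
Verify: 4 ≥ 3? Yes ✓.

CD lower bound = 3, actual |A + B| = 4.


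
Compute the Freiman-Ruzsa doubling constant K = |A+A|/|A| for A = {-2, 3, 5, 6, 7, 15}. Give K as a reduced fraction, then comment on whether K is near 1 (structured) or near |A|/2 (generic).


|A| = 6.
Compute A + A by enumerating all 36 pairs.
A + A = {-4, 1, 3, 4, 5, 6, 8, 9, 10, 11, 12, 13, 14, 18, 20, 21, 22, 30}, so |A + A| = 18.
K = |A + A| / |A| = 18/6 = 3/1 ≈ 3.0000.
Reference: AP of size 6 gives K = 11/6 ≈ 1.8333; a fully generic set of size 6 gives K ≈ 3.5000.

|A| = 6, |A + A| = 18, K = 18/6 = 3/1.


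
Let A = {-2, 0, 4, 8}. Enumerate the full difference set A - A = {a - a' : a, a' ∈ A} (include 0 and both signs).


A - A = {a - a' : a, a' ∈ A}.
Compute a - a' for each ordered pair (a, a'):
a = -2: -2--2=0, -2-0=-2, -2-4=-6, -2-8=-10
a = 0: 0--2=2, 0-0=0, 0-4=-4, 0-8=-8
a = 4: 4--2=6, 4-0=4, 4-4=0, 4-8=-4
a = 8: 8--2=10, 8-0=8, 8-4=4, 8-8=0
Collecting distinct values (and noting 0 appears from a-a):
A - A = {-10, -8, -6, -4, -2, 0, 2, 4, 6, 8, 10}
|A - A| = 11

A - A = {-10, -8, -6, -4, -2, 0, 2, 4, 6, 8, 10}


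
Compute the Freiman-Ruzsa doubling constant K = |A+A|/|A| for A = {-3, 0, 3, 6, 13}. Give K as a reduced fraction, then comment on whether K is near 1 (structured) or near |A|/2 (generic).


|A| = 5.
Compute A + A by enumerating all 25 pairs.
A + A = {-6, -3, 0, 3, 6, 9, 10, 12, 13, 16, 19, 26}, so |A + A| = 12.
K = |A + A| / |A| = 12/5 (already in lowest terms) ≈ 2.4000.
Reference: AP of size 5 gives K = 9/5 ≈ 1.8000; a fully generic set of size 5 gives K ≈ 3.0000.

|A| = 5, |A + A| = 12, K = 12/5.


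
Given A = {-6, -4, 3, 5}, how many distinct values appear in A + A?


A + A = {a + a' : a, a' ∈ A}; |A| = 4.
General bounds: 2|A| - 1 ≤ |A + A| ≤ |A|(|A|+1)/2, i.e. 7 ≤ |A + A| ≤ 10.
Lower bound 2|A|-1 is attained iff A is an arithmetic progression.
Enumerate sums a + a' for a ≤ a' (symmetric, so this suffices):
a = -6: -6+-6=-12, -6+-4=-10, -6+3=-3, -6+5=-1
a = -4: -4+-4=-8, -4+3=-1, -4+5=1
a = 3: 3+3=6, 3+5=8
a = 5: 5+5=10
Distinct sums: {-12, -10, -8, -3, -1, 1, 6, 8, 10}
|A + A| = 9

|A + A| = 9


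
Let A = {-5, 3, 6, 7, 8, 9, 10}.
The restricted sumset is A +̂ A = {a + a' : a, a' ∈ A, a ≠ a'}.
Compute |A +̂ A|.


Restricted sumset: A +̂ A = {a + a' : a ∈ A, a' ∈ A, a ≠ a'}.
Equivalently, take A + A and drop any sum 2a that is achievable ONLY as a + a for a ∈ A (i.e. sums representable only with equal summands).
Enumerate pairs (a, a') with a < a' (symmetric, so each unordered pair gives one sum; this covers all a ≠ a'):
  -5 + 3 = -2
  -5 + 6 = 1
  -5 + 7 = 2
  -5 + 8 = 3
  -5 + 9 = 4
  -5 + 10 = 5
  3 + 6 = 9
  3 + 7 = 10
  3 + 8 = 11
  3 + 9 = 12
  3 + 10 = 13
  6 + 7 = 13
  6 + 8 = 14
  6 + 9 = 15
  6 + 10 = 16
  7 + 8 = 15
  7 + 9 = 16
  7 + 10 = 17
  8 + 9 = 17
  8 + 10 = 18
  9 + 10 = 19
Collected distinct sums: {-2, 1, 2, 3, 4, 5, 9, 10, 11, 12, 13, 14, 15, 16, 17, 18, 19}
|A +̂ A| = 17
(Reference bound: |A +̂ A| ≥ 2|A| - 3 for |A| ≥ 2, with |A| = 7 giving ≥ 11.)

|A +̂ A| = 17


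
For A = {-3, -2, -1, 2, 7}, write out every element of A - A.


A - A = {a - a' : a, a' ∈ A}.
Compute a - a' for each ordered pair (a, a'):
a = -3: -3--3=0, -3--2=-1, -3--1=-2, -3-2=-5, -3-7=-10
a = -2: -2--3=1, -2--2=0, -2--1=-1, -2-2=-4, -2-7=-9
a = -1: -1--3=2, -1--2=1, -1--1=0, -1-2=-3, -1-7=-8
a = 2: 2--3=5, 2--2=4, 2--1=3, 2-2=0, 2-7=-5
a = 7: 7--3=10, 7--2=9, 7--1=8, 7-2=5, 7-7=0
Collecting distinct values (and noting 0 appears from a-a):
A - A = {-10, -9, -8, -5, -4, -3, -2, -1, 0, 1, 2, 3, 4, 5, 8, 9, 10}
|A - A| = 17

A - A = {-10, -9, -8, -5, -4, -3, -2, -1, 0, 1, 2, 3, 4, 5, 8, 9, 10}


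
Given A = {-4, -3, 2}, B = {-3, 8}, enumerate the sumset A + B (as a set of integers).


A + B = {a + b : a ∈ A, b ∈ B}.
Enumerate all |A|·|B| = 3·2 = 6 pairs (a, b) and collect distinct sums.
a = -4: -4+-3=-7, -4+8=4
a = -3: -3+-3=-6, -3+8=5
a = 2: 2+-3=-1, 2+8=10
Collecting distinct sums: A + B = {-7, -6, -1, 4, 5, 10}
|A + B| = 6

A + B = {-7, -6, -1, 4, 5, 10}


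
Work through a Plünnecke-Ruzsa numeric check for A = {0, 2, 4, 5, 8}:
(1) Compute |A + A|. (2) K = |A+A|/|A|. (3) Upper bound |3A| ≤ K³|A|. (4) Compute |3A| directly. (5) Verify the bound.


|A| = 5.
Step 1: Compute A + A by enumerating all 25 pairs.
A + A = {0, 2, 4, 5, 6, 7, 8, 9, 10, 12, 13, 16}, so |A + A| = 12.
Step 2: Doubling constant K = |A + A|/|A| = 12/5 = 12/5 ≈ 2.4000.
Step 3: Plünnecke-Ruzsa gives |3A| ≤ K³·|A| = (2.4000)³ · 5 ≈ 69.1200.
Step 4: Compute 3A = A + A + A directly by enumerating all triples (a,b,c) ∈ A³; |3A| = 20.
Step 5: Check 20 ≤ 69.1200? Yes ✓.

K = 12/5, Plünnecke-Ruzsa bound K³|A| ≈ 69.1200, |3A| = 20, inequality holds.


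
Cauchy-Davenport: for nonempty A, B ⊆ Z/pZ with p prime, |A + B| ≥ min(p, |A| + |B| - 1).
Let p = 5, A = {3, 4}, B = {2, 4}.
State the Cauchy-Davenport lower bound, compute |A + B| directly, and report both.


Cauchy-Davenport: |A + B| ≥ min(p, |A| + |B| - 1) for A, B nonempty in Z/pZ.
|A| = 2, |B| = 2, p = 5.
CD lower bound = min(5, 2 + 2 - 1) = min(5, 3) = 3.
Compute A + B mod 5 directly:
a = 3: 3+2=0, 3+4=2
a = 4: 4+2=1, 4+4=3
A + B = {0, 1, 2, 3}, so |A + B| = 4.
Verify: 4 ≥ 3? Yes ✓.

CD lower bound = 3, actual |A + B| = 4.


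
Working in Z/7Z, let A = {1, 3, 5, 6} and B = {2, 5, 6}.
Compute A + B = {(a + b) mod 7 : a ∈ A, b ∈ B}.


Work in Z/7Z: reduce every sum a + b modulo 7.
Enumerate all 12 pairs:
a = 1: 1+2=3, 1+5=6, 1+6=0
a = 3: 3+2=5, 3+5=1, 3+6=2
a = 5: 5+2=0, 5+5=3, 5+6=4
a = 6: 6+2=1, 6+5=4, 6+6=5
Distinct residues collected: {0, 1, 2, 3, 4, 5, 6}
|A + B| = 7 (out of 7 total residues).

A + B = {0, 1, 2, 3, 4, 5, 6}


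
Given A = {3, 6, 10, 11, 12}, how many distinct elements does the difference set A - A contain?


A - A = {a - a' : a, a' ∈ A}; |A| = 5.
Bounds: 2|A|-1 ≤ |A - A| ≤ |A|² - |A| + 1, i.e. 9 ≤ |A - A| ≤ 21.
Note: 0 ∈ A - A always (from a - a). The set is symmetric: if d ∈ A - A then -d ∈ A - A.
Enumerate nonzero differences d = a - a' with a > a' (then include -d):
Positive differences: {1, 2, 3, 4, 5, 6, 7, 8, 9}
Full difference set: {0} ∪ (positive diffs) ∪ (negative diffs).
|A - A| = 1 + 2·9 = 19 (matches direct enumeration: 19).

|A - A| = 19


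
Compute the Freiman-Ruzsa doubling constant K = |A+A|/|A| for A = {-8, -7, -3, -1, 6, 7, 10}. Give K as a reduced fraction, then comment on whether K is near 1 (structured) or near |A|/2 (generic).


|A| = 7.
Compute A + A by enumerating all 49 pairs.
A + A = {-16, -15, -14, -11, -10, -9, -8, -6, -4, -2, -1, 0, 2, 3, 4, 5, 6, 7, 9, 12, 13, 14, 16, 17, 20}, so |A + A| = 25.
K = |A + A| / |A| = 25/7 (already in lowest terms) ≈ 3.5714.
Reference: AP of size 7 gives K = 13/7 ≈ 1.8571; a fully generic set of size 7 gives K ≈ 4.0000.

|A| = 7, |A + A| = 25, K = 25/7.


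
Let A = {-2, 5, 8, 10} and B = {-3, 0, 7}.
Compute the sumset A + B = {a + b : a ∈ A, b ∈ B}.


A + B = {a + b : a ∈ A, b ∈ B}.
Enumerate all |A|·|B| = 4·3 = 12 pairs (a, b) and collect distinct sums.
a = -2: -2+-3=-5, -2+0=-2, -2+7=5
a = 5: 5+-3=2, 5+0=5, 5+7=12
a = 8: 8+-3=5, 8+0=8, 8+7=15
a = 10: 10+-3=7, 10+0=10, 10+7=17
Collecting distinct sums: A + B = {-5, -2, 2, 5, 7, 8, 10, 12, 15, 17}
|A + B| = 10

A + B = {-5, -2, 2, 5, 7, 8, 10, 12, 15, 17}


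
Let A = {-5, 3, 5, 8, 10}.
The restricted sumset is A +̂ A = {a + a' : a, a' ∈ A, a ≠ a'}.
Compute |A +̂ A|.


Restricted sumset: A +̂ A = {a + a' : a ∈ A, a' ∈ A, a ≠ a'}.
Equivalently, take A + A and drop any sum 2a that is achievable ONLY as a + a for a ∈ A (i.e. sums representable only with equal summands).
Enumerate pairs (a, a') with a < a' (symmetric, so each unordered pair gives one sum; this covers all a ≠ a'):
  -5 + 3 = -2
  -5 + 5 = 0
  -5 + 8 = 3
  -5 + 10 = 5
  3 + 5 = 8
  3 + 8 = 11
  3 + 10 = 13
  5 + 8 = 13
  5 + 10 = 15
  8 + 10 = 18
Collected distinct sums: {-2, 0, 3, 5, 8, 11, 13, 15, 18}
|A +̂ A| = 9
(Reference bound: |A +̂ A| ≥ 2|A| - 3 for |A| ≥ 2, with |A| = 5 giving ≥ 7.)

|A +̂ A| = 9


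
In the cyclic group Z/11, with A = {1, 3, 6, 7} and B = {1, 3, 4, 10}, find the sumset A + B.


Work in Z/11Z: reduce every sum a + b modulo 11.
Enumerate all 16 pairs:
a = 1: 1+1=2, 1+3=4, 1+4=5, 1+10=0
a = 3: 3+1=4, 3+3=6, 3+4=7, 3+10=2
a = 6: 6+1=7, 6+3=9, 6+4=10, 6+10=5
a = 7: 7+1=8, 7+3=10, 7+4=0, 7+10=6
Distinct residues collected: {0, 2, 4, 5, 6, 7, 8, 9, 10}
|A + B| = 9 (out of 11 total residues).

A + B = {0, 2, 4, 5, 6, 7, 8, 9, 10}


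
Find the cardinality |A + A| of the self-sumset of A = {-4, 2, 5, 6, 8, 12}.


A + A = {a + a' : a, a' ∈ A}; |A| = 6.
General bounds: 2|A| - 1 ≤ |A + A| ≤ |A|(|A|+1)/2, i.e. 11 ≤ |A + A| ≤ 21.
Lower bound 2|A|-1 is attained iff A is an arithmetic progression.
Enumerate sums a + a' for a ≤ a' (symmetric, so this suffices):
a = -4: -4+-4=-8, -4+2=-2, -4+5=1, -4+6=2, -4+8=4, -4+12=8
a = 2: 2+2=4, 2+5=7, 2+6=8, 2+8=10, 2+12=14
a = 5: 5+5=10, 5+6=11, 5+8=13, 5+12=17
a = 6: 6+6=12, 6+8=14, 6+12=18
a = 8: 8+8=16, 8+12=20
a = 12: 12+12=24
Distinct sums: {-8, -2, 1, 2, 4, 7, 8, 10, 11, 12, 13, 14, 16, 17, 18, 20, 24}
|A + A| = 17

|A + A| = 17


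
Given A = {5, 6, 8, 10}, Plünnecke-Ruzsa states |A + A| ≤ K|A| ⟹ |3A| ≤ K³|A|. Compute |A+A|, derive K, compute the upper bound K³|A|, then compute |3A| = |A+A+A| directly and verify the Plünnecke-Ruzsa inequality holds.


|A| = 4.
Step 1: Compute A + A by enumerating all 16 pairs.
A + A = {10, 11, 12, 13, 14, 15, 16, 18, 20}, so |A + A| = 9.
Step 2: Doubling constant K = |A + A|/|A| = 9/4 = 9/4 ≈ 2.2500.
Step 3: Plünnecke-Ruzsa gives |3A| ≤ K³·|A| = (2.2500)³ · 4 ≈ 45.5625.
Step 4: Compute 3A = A + A + A directly by enumerating all triples (a,b,c) ∈ A³; |3A| = 14.
Step 5: Check 14 ≤ 45.5625? Yes ✓.

K = 9/4, Plünnecke-Ruzsa bound K³|A| ≈ 45.5625, |3A| = 14, inequality holds.


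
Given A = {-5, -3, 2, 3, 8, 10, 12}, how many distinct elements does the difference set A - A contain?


A - A = {a - a' : a, a' ∈ A}; |A| = 7.
Bounds: 2|A|-1 ≤ |A - A| ≤ |A|² - |A| + 1, i.e. 13 ≤ |A - A| ≤ 43.
Note: 0 ∈ A - A always (from a - a). The set is symmetric: if d ∈ A - A then -d ∈ A - A.
Enumerate nonzero differences d = a - a' with a > a' (then include -d):
Positive differences: {1, 2, 4, 5, 6, 7, 8, 9, 10, 11, 13, 15, 17}
Full difference set: {0} ∪ (positive diffs) ∪ (negative diffs).
|A - A| = 1 + 2·13 = 27 (matches direct enumeration: 27).

|A - A| = 27


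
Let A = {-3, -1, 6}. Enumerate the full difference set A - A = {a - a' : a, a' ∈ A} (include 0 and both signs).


A - A = {a - a' : a, a' ∈ A}.
Compute a - a' for each ordered pair (a, a'):
a = -3: -3--3=0, -3--1=-2, -3-6=-9
a = -1: -1--3=2, -1--1=0, -1-6=-7
a = 6: 6--3=9, 6--1=7, 6-6=0
Collecting distinct values (and noting 0 appears from a-a):
A - A = {-9, -7, -2, 0, 2, 7, 9}
|A - A| = 7

A - A = {-9, -7, -2, 0, 2, 7, 9}


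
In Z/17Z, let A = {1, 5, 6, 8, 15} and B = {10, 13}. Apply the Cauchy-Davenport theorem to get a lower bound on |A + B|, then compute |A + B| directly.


Cauchy-Davenport: |A + B| ≥ min(p, |A| + |B| - 1) for A, B nonempty in Z/pZ.
|A| = 5, |B| = 2, p = 17.
CD lower bound = min(17, 5 + 2 - 1) = min(17, 6) = 6.
Compute A + B mod 17 directly:
a = 1: 1+10=11, 1+13=14
a = 5: 5+10=15, 5+13=1
a = 6: 6+10=16, 6+13=2
a = 8: 8+10=1, 8+13=4
a = 15: 15+10=8, 15+13=11
A + B = {1, 2, 4, 8, 11, 14, 15, 16}, so |A + B| = 8.
Verify: 8 ≥ 6? Yes ✓.

CD lower bound = 6, actual |A + B| = 8.


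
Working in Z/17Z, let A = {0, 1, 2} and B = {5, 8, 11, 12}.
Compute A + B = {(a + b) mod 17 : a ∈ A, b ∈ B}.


Work in Z/17Z: reduce every sum a + b modulo 17.
Enumerate all 12 pairs:
a = 0: 0+5=5, 0+8=8, 0+11=11, 0+12=12
a = 1: 1+5=6, 1+8=9, 1+11=12, 1+12=13
a = 2: 2+5=7, 2+8=10, 2+11=13, 2+12=14
Distinct residues collected: {5, 6, 7, 8, 9, 10, 11, 12, 13, 14}
|A + B| = 10 (out of 17 total residues).

A + B = {5, 6, 7, 8, 9, 10, 11, 12, 13, 14}


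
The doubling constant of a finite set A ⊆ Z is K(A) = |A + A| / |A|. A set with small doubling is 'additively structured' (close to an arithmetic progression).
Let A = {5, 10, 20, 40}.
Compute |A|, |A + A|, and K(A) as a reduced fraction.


|A| = 4.
Compute A + A by enumerating all 16 pairs.
A + A = {10, 15, 20, 25, 30, 40, 45, 50, 60, 80}, so |A + A| = 10.
K = |A + A| / |A| = 10/4 = 5/2 ≈ 2.5000.
Reference: AP of size 4 gives K = 7/4 ≈ 1.7500; a fully generic set of size 4 gives K ≈ 2.5000.

|A| = 4, |A + A| = 10, K = 10/4 = 5/2.


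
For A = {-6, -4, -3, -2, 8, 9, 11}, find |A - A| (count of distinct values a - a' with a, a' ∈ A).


A - A = {a - a' : a, a' ∈ A}; |A| = 7.
Bounds: 2|A|-1 ≤ |A - A| ≤ |A|² - |A| + 1, i.e. 13 ≤ |A - A| ≤ 43.
Note: 0 ∈ A - A always (from a - a). The set is symmetric: if d ∈ A - A then -d ∈ A - A.
Enumerate nonzero differences d = a - a' with a > a' (then include -d):
Positive differences: {1, 2, 3, 4, 10, 11, 12, 13, 14, 15, 17}
Full difference set: {0} ∪ (positive diffs) ∪ (negative diffs).
|A - A| = 1 + 2·11 = 23 (matches direct enumeration: 23).

|A - A| = 23


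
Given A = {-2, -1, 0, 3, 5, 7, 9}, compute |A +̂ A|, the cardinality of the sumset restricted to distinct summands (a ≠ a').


Restricted sumset: A +̂ A = {a + a' : a ∈ A, a' ∈ A, a ≠ a'}.
Equivalently, take A + A and drop any sum 2a that is achievable ONLY as a + a for a ∈ A (i.e. sums representable only with equal summands).
Enumerate pairs (a, a') with a < a' (symmetric, so each unordered pair gives one sum; this covers all a ≠ a'):
  -2 + -1 = -3
  -2 + 0 = -2
  -2 + 3 = 1
  -2 + 5 = 3
  -2 + 7 = 5
  -2 + 9 = 7
  -1 + 0 = -1
  -1 + 3 = 2
  -1 + 5 = 4
  -1 + 7 = 6
  -1 + 9 = 8
  0 + 3 = 3
  0 + 5 = 5
  0 + 7 = 7
  0 + 9 = 9
  3 + 5 = 8
  3 + 7 = 10
  3 + 9 = 12
  5 + 7 = 12
  5 + 9 = 14
  7 + 9 = 16
Collected distinct sums: {-3, -2, -1, 1, 2, 3, 4, 5, 6, 7, 8, 9, 10, 12, 14, 16}
|A +̂ A| = 16
(Reference bound: |A +̂ A| ≥ 2|A| - 3 for |A| ≥ 2, with |A| = 7 giving ≥ 11.)

|A +̂ A| = 16


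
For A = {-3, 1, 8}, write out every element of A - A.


A - A = {a - a' : a, a' ∈ A}.
Compute a - a' for each ordered pair (a, a'):
a = -3: -3--3=0, -3-1=-4, -3-8=-11
a = 1: 1--3=4, 1-1=0, 1-8=-7
a = 8: 8--3=11, 8-1=7, 8-8=0
Collecting distinct values (and noting 0 appears from a-a):
A - A = {-11, -7, -4, 0, 4, 7, 11}
|A - A| = 7

A - A = {-11, -7, -4, 0, 4, 7, 11}


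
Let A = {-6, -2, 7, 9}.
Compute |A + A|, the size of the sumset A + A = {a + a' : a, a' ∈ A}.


A + A = {a + a' : a, a' ∈ A}; |A| = 4.
General bounds: 2|A| - 1 ≤ |A + A| ≤ |A|(|A|+1)/2, i.e. 7 ≤ |A + A| ≤ 10.
Lower bound 2|A|-1 is attained iff A is an arithmetic progression.
Enumerate sums a + a' for a ≤ a' (symmetric, so this suffices):
a = -6: -6+-6=-12, -6+-2=-8, -6+7=1, -6+9=3
a = -2: -2+-2=-4, -2+7=5, -2+9=7
a = 7: 7+7=14, 7+9=16
a = 9: 9+9=18
Distinct sums: {-12, -8, -4, 1, 3, 5, 7, 14, 16, 18}
|A + A| = 10

|A + A| = 10


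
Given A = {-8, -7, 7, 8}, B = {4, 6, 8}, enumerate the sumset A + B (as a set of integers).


A + B = {a + b : a ∈ A, b ∈ B}.
Enumerate all |A|·|B| = 4·3 = 12 pairs (a, b) and collect distinct sums.
a = -8: -8+4=-4, -8+6=-2, -8+8=0
a = -7: -7+4=-3, -7+6=-1, -7+8=1
a = 7: 7+4=11, 7+6=13, 7+8=15
a = 8: 8+4=12, 8+6=14, 8+8=16
Collecting distinct sums: A + B = {-4, -3, -2, -1, 0, 1, 11, 12, 13, 14, 15, 16}
|A + B| = 12

A + B = {-4, -3, -2, -1, 0, 1, 11, 12, 13, 14, 15, 16}


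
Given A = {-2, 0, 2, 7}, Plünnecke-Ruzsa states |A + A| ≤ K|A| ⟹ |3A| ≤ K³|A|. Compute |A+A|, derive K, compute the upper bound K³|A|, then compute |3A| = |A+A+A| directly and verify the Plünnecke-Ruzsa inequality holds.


|A| = 4.
Step 1: Compute A + A by enumerating all 16 pairs.
A + A = {-4, -2, 0, 2, 4, 5, 7, 9, 14}, so |A + A| = 9.
Step 2: Doubling constant K = |A + A|/|A| = 9/4 = 9/4 ≈ 2.2500.
Step 3: Plünnecke-Ruzsa gives |3A| ≤ K³·|A| = (2.2500)³ · 4 ≈ 45.5625.
Step 4: Compute 3A = A + A + A directly by enumerating all triples (a,b,c) ∈ A³; |3A| = 16.
Step 5: Check 16 ≤ 45.5625? Yes ✓.

K = 9/4, Plünnecke-Ruzsa bound K³|A| ≈ 45.5625, |3A| = 16, inequality holds.


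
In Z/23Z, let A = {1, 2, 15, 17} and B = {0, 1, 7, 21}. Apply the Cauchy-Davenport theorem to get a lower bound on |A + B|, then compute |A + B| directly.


Cauchy-Davenport: |A + B| ≥ min(p, |A| + |B| - 1) for A, B nonempty in Z/pZ.
|A| = 4, |B| = 4, p = 23.
CD lower bound = min(23, 4 + 4 - 1) = min(23, 7) = 7.
Compute A + B mod 23 directly:
a = 1: 1+0=1, 1+1=2, 1+7=8, 1+21=22
a = 2: 2+0=2, 2+1=3, 2+7=9, 2+21=0
a = 15: 15+0=15, 15+1=16, 15+7=22, 15+21=13
a = 17: 17+0=17, 17+1=18, 17+7=1, 17+21=15
A + B = {0, 1, 2, 3, 8, 9, 13, 15, 16, 17, 18, 22}, so |A + B| = 12.
Verify: 12 ≥ 7? Yes ✓.

CD lower bound = 7, actual |A + B| = 12.


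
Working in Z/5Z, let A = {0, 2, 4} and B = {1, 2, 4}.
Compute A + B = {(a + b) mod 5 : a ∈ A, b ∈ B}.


Work in Z/5Z: reduce every sum a + b modulo 5.
Enumerate all 9 pairs:
a = 0: 0+1=1, 0+2=2, 0+4=4
a = 2: 2+1=3, 2+2=4, 2+4=1
a = 4: 4+1=0, 4+2=1, 4+4=3
Distinct residues collected: {0, 1, 2, 3, 4}
|A + B| = 5 (out of 5 total residues).

A + B = {0, 1, 2, 3, 4}


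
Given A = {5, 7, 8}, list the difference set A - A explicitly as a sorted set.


A - A = {a - a' : a, a' ∈ A}.
Compute a - a' for each ordered pair (a, a'):
a = 5: 5-5=0, 5-7=-2, 5-8=-3
a = 7: 7-5=2, 7-7=0, 7-8=-1
a = 8: 8-5=3, 8-7=1, 8-8=0
Collecting distinct values (and noting 0 appears from a-a):
A - A = {-3, -2, -1, 0, 1, 2, 3}
|A - A| = 7

A - A = {-3, -2, -1, 0, 1, 2, 3}


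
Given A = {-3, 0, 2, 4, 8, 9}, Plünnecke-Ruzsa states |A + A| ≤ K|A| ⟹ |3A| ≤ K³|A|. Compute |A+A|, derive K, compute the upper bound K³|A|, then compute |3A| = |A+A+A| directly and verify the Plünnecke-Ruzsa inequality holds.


|A| = 6.
Step 1: Compute A + A by enumerating all 36 pairs.
A + A = {-6, -3, -1, 0, 1, 2, 4, 5, 6, 8, 9, 10, 11, 12, 13, 16, 17, 18}, so |A + A| = 18.
Step 2: Doubling constant K = |A + A|/|A| = 18/6 = 18/6 ≈ 3.0000.
Step 3: Plünnecke-Ruzsa gives |3A| ≤ K³·|A| = (3.0000)³ · 6 ≈ 162.0000.
Step 4: Compute 3A = A + A + A directly by enumerating all triples (a,b,c) ∈ A³; |3A| = 33.
Step 5: Check 33 ≤ 162.0000? Yes ✓.

K = 18/6, Plünnecke-Ruzsa bound K³|A| ≈ 162.0000, |3A| = 33, inequality holds.


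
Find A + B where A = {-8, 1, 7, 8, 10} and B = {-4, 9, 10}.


A + B = {a + b : a ∈ A, b ∈ B}.
Enumerate all |A|·|B| = 5·3 = 15 pairs (a, b) and collect distinct sums.
a = -8: -8+-4=-12, -8+9=1, -8+10=2
a = 1: 1+-4=-3, 1+9=10, 1+10=11
a = 7: 7+-4=3, 7+9=16, 7+10=17
a = 8: 8+-4=4, 8+9=17, 8+10=18
a = 10: 10+-4=6, 10+9=19, 10+10=20
Collecting distinct sums: A + B = {-12, -3, 1, 2, 3, 4, 6, 10, 11, 16, 17, 18, 19, 20}
|A + B| = 14

A + B = {-12, -3, 1, 2, 3, 4, 6, 10, 11, 16, 17, 18, 19, 20}


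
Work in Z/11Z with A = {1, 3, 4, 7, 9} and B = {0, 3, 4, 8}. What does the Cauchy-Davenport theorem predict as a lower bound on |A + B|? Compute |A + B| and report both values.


Cauchy-Davenport: |A + B| ≥ min(p, |A| + |B| - 1) for A, B nonempty in Z/pZ.
|A| = 5, |B| = 4, p = 11.
CD lower bound = min(11, 5 + 4 - 1) = min(11, 8) = 8.
Compute A + B mod 11 directly:
a = 1: 1+0=1, 1+3=4, 1+4=5, 1+8=9
a = 3: 3+0=3, 3+3=6, 3+4=7, 3+8=0
a = 4: 4+0=4, 4+3=7, 4+4=8, 4+8=1
a = 7: 7+0=7, 7+3=10, 7+4=0, 7+8=4
a = 9: 9+0=9, 9+3=1, 9+4=2, 9+8=6
A + B = {0, 1, 2, 3, 4, 5, 6, 7, 8, 9, 10}, so |A + B| = 11.
Verify: 11 ≥ 8? Yes ✓.

CD lower bound = 8, actual |A + B| = 11.
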